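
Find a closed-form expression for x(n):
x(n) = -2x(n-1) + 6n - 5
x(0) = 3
First-order linear with linear forcing.
Homogeneous solution: x_h(n) = A·(-2)^n.
Try particular x_p(n) = pn + q. Substituting:
  pn + q = -2(p(n-1) + q) + 6n - 5.
Matching the n-coefficient: p = -2p + 6 ⇒ p = 2.
Matching constants: q = 2p - 2q - 5 ⇒ q = - \frac{1}{3}.
General: x(n) = A·(-2)^n + 2 n - \frac{1}{3}.
Apply x(0) = 3: A - \frac{1}{3} = 3 ⇒ A = \frac{10}{3}.
So x(n) = \frac{10 \left(-2\right)^{n}}{3} + 2 n - \frac{1}{3}.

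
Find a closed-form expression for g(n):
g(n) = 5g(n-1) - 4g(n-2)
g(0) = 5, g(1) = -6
Characteristic equation: x² - 5x + 4 = 0, which factors as (x - (1))(x - (4)) = 0.
Roots r₁ = 1, r₂ = 4 (distinct).
General solution: g(n) = A·(1)^n + B·(4)^n.
From g(0) = 5: A + B = 5.
From g(1) = -6: A + 4B = -6.
Solving: A = \frac{26}{3}, B = - \frac{11}{3}.
So g(n) = \frac{26}{3} - \frac{11 \cdot 4^{n}}{3}.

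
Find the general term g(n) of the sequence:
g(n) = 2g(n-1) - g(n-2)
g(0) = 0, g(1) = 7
Characteristic equation: x² - 2x + 1 = 0, which is (x - (1))².
Repeated root r = 1.
General solution: g(n) = (A + Bn)·(1)^n.
From g(0) = 0: A = 0.
From g(1) = 7: (A + B)·(1) = 7 ⇒ B = 7.
So g(n) = \left(7 n\right) \cdot (1)^n.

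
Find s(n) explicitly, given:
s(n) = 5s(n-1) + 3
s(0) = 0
First-order linear non-homogeneous.
Homogeneous solution: s_h(n) = A·(5)^n.
Try constant particular solution s_p = K: K = 5K + 3 ⇒ K = - \frac{3}{4}.
General: s(n) = A·(5)^n - \frac{3}{4}.
Apply s(0) = 0: A - \frac{3}{4} = 0 ⇒ A = \frac{3}{4}.
So s(n) = \frac{3 \cdot 5^{n}}{4} - \frac{3}{4}.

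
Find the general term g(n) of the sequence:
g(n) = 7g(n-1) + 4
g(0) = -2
First-order linear non-homogeneous.
Homogeneous solution: g_h(n) = A·(7)^n.
Try constant particular solution g_p = K: K = 7K + 4 ⇒ K = - \frac{2}{3}.
General: g(n) = A·(7)^n - \frac{2}{3}.
Apply g(0) = -2: A - \frac{2}{3} = -2 ⇒ A = - \frac{4}{3}.
So g(n) = - \frac{4 \cdot 7^{n}}{3} - \frac{2}{3}.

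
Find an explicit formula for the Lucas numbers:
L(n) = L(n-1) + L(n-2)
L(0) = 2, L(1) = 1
This is the Lucas sequence.
Characteristic equation: x² - x - 1 = 0; roots r₁ = \frac{1}{2} + \frac{\sqrt{5}}{2}, r₂ = \frac{1}{2} - \frac{\sqrt{5}}{2}.
General: L(n) = A·r₁^n + B·r₂^n. Solving with L(0)=2, L(1)=1 gives A = 1, B = 1.
So L(n) = 2^{- n} \left(\left(1 - \sqrt{5}\right)^{n} + \left(1 + \sqrt{5}\right)^{n}\right).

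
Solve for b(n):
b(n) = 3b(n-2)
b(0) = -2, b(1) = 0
Characteristic equation: x² - 3 = 0.
Discriminant Δ = (0)² + 4·(3) = 12.
Roots r₁,₂ = (0 ± √12)/2, so r₁ = \sqrt{3}, r₂ = - \sqrt{3}.
General solution: b(n) = A·r₁^n + B·r₂^n.
From the initial conditions, A + B = -2 and r₁A + r₂B = 0.
Since r₁ - r₂ = √12: A = (0 - (-2)r₂)/√12 = -1, and B = -2 - A = -1.
So b(n) = \left(-1\right)\left(\sqrt{3}\right)^n + \left(-1\right)\left(- \sqrt{3}\right)^n.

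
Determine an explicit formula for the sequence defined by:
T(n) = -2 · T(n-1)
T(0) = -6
Pure geometric recurrence with ratio -2.
By induction T(n) = T(0) · (-2)^n = - 6 \left(-2\right)^{n}.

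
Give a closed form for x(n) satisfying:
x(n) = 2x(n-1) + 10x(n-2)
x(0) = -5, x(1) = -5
Characteristic equation: x² - 2x - 10 = 0.
Discriminant Δ = (2)² + 4·(10) = 44.
Roots r₁,₂ = (2 ± √44)/2, so r₁ = 1 + \sqrt{11}, r₂ = 1 - \sqrt{11}.
General solution: x(n) = A·r₁^n + B·r₂^n.
From the initial conditions, A + B = -5 and r₁A + r₂B = -5.
Since r₁ - r₂ = √44: A = (-5 - (-5)r₂)/√44 = - \frac{5}{2}, and B = -5 - A = - \frac{5}{2}.
So x(n) = \left(- \frac{5}{2}\right)\left(1 + \sqrt{11}\right)^n + \left(- \frac{5}{2}\right)\left(1 - \sqrt{11}\right)^n.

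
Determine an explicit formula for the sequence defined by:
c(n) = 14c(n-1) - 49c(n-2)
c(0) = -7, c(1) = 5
Characteristic equation: x² - 14x + 49 = 0, which is (x - (7))².
Repeated root r = 7.
General solution: c(n) = (A + Bn)·(7)^n.
From c(0) = -7: A = -7.
From c(1) = 5: (A + B)·(7) = 5 ⇒ B = \frac{54}{7}.
So c(n) = \left(\frac{54 n}{7} - 7\right) \cdot (7)^n.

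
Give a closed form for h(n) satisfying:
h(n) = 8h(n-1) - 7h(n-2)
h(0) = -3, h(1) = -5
Characteristic equation: x² - 8x + 7 = 0, which factors as (x - (7))(x - (1)) = 0.
Roots r₁ = 7, r₂ = 1 (distinct).
General solution: h(n) = A·(7)^n + B·(1)^n.
From h(0) = -3: A + B = -3.
From h(1) = -5: 7A + B = -5.
Solving: A = - \frac{1}{3}, B = - \frac{8}{3}.
So h(n) = - \frac{7^{n}}{3} - \frac{8}{3}.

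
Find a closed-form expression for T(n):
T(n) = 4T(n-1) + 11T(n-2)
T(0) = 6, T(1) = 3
Characteristic equation: x² - 4x - 11 = 0.
Discriminant Δ = (4)² + 4·(11) = 60.
Roots r₁,₂ = (4 ± √60)/2, so r₁ = 2 + \sqrt{15}, r₂ = 2 - \sqrt{15}.
General solution: T(n) = A·r₁^n + B·r₂^n.
From the initial conditions, A + B = 6 and r₁A + r₂B = 3.
Since r₁ - r₂ = √60: A = (3 - (6)r₂)/√60 = 3 - \frac{3 \sqrt{15}}{10}, and B = 6 - A = \frac{3 \sqrt{15}}{10} + 3.
So T(n) = \left(3 - \frac{3 \sqrt{15}}{10}\right)\left(2 + \sqrt{15}\right)^n + \left(\frac{3 \sqrt{15}}{10} + 3\right)\left(2 - \sqrt{15}\right)^n.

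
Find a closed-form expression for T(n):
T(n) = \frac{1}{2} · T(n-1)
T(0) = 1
Pure geometric recurrence with ratio \frac{1}{2}.
By induction T(n) = T(0) · (\frac{1}{2})^n = \left(\frac{1}{2}\right)^{n}.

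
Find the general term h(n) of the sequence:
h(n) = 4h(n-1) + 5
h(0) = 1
First-order linear non-homogeneous.
Homogeneous solution: h_h(n) = A·(4)^n.
Try constant particular solution h_p = K: K = 4K + 5 ⇒ K = - \frac{5}{3}.
General: h(n) = A·(4)^n - \frac{5}{3}.
Apply h(0) = 1: A - \frac{5}{3} = 1 ⇒ A = \frac{8}{3}.
So h(n) = \frac{8 \cdot 4^{n}}{3} - \frac{5}{3}.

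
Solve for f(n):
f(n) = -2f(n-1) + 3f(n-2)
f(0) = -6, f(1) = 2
Characteristic equation: x² + 2x - 3 = 0, which factors as (x - (-3))(x - (1)) = 0.
Roots r₁ = -3, r₂ = 1 (distinct).
General solution: f(n) = A·(-3)^n + B·(1)^n.
From f(0) = -6: A + B = -6.
From f(1) = 2: -3A + B = 2.
Solving: A = -2, B = -4.
So f(n) = - 2 \left(-3\right)^{n} - 4.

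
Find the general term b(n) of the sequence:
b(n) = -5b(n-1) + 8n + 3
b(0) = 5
First-order linear with linear forcing.
Homogeneous solution: b_h(n) = A·(-5)^n.
Try particular b_p(n) = pn + q. Substituting:
  pn + q = -5(p(n-1) + q) + 8n + 3.
Matching the n-coefficient: p = -5p + 8 ⇒ p = \frac{4}{3}.
Matching constants: q = 5p - 5q + 3 ⇒ q = \frac{29}{18}.
General: b(n) = A·(-5)^n + \frac{4 n}{3} + \frac{29}{18}.
Apply b(0) = 5: A + \frac{29}{18} = 5 ⇒ A = \frac{61}{18}.
So b(n) = \frac{61 \left(-5\right)^{n}}{18} + \frac{4 n}{3} + \frac{29}{18}.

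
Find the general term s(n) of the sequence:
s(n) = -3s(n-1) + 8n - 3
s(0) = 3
First-order linear with linear forcing.
Homogeneous solution: s_h(n) = A·(-3)^n.
Try particular s_p(n) = pn + q. Substituting:
  pn + q = -3(p(n-1) + q) + 8n - 3.
Matching the n-coefficient: p = -3p + 8 ⇒ p = 2.
Matching constants: q = 3p - 3q - 3 ⇒ q = \frac{3}{4}.
General: s(n) = A·(-3)^n + 2 n + \frac{3}{4}.
Apply s(0) = 3: A + \frac{3}{4} = 3 ⇒ A = \frac{9}{4}.
So s(n) = \frac{9 \left(-3\right)^{n}}{4} + 2 n + \frac{3}{4}.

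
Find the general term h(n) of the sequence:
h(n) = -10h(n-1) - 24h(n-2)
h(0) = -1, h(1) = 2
Characteristic equation: x² + 10x + 24 = 0, which factors as (x - (-6))(x - (-4)) = 0.
Roots r₁ = -6, r₂ = -4 (distinct).
General solution: h(n) = A·(-6)^n + B·(-4)^n.
From h(0) = -1: A + B = -1.
From h(1) = 2: -6A - 4B = 2.
Solving: A = 1, B = -2.
So h(n) = - 2 \left(-4\right)^{n} + \left(-6\right)^{n}.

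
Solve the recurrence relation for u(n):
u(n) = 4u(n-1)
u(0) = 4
This is a homogeneous first-order recurrence with ratio 4.
By induction u(n) = u(0) · (4)^n = 4 \cdot 4^{n}.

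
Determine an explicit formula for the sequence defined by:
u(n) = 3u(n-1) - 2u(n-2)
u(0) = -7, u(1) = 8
Characteristic equation: x² - 3x + 2 = 0, which factors as (x - (2))(x - (1)) = 0.
Roots r₁ = 2, r₂ = 1 (distinct).
General solution: u(n) = A·(2)^n + B·(1)^n.
From u(0) = -7: A + B = -7.
From u(1) = 8: 2A + B = 8.
Solving: A = 15, B = -22.
So u(n) = 15 \cdot 2^{n} - 22.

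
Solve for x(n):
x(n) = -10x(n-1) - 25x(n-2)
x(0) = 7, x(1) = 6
Characteristic equation: x² + 10x + 25 = 0, which is (x - (-5))².
Repeated root r = -5.
General solution: x(n) = (A + Bn)·(-5)^n.
From x(0) = 7: A = 7.
From x(1) = 6: (A + B)·(-5) = 6 ⇒ B = - \frac{41}{5}.
So x(n) = \left(7 - \frac{41 n}{5}\right) \cdot (-5)^n.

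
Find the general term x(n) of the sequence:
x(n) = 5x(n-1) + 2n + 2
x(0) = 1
First-order linear with linear forcing.
Homogeneous solution: x_h(n) = A·(5)^n.
Try particular x_p(n) = pn + q. Substituting:
  pn + q = 5(p(n-1) + q) + 2n + 2.
Matching the n-coefficient: p = 5p + 2 ⇒ p = - \frac{1}{2}.
Matching constants: q = -5p + 5q + 2 ⇒ q = - \frac{9}{8}.
General: x(n) = A·(5)^n - \frac{n}{2} - \frac{9}{8}.
Apply x(0) = 1: A - \frac{9}{8} = 1 ⇒ A = \frac{17}{8}.
So x(n) = \frac{17 \cdot 5^{n}}{8} - \frac{n}{2} - \frac{9}{8}.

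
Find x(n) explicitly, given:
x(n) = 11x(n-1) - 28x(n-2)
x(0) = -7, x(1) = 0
Characteristic equation: x² - 11x + 28 = 0, which factors as (x - (4))(x - (7)) = 0.
Roots r₁ = 4, r₂ = 7 (distinct).
General solution: x(n) = A·(4)^n + B·(7)^n.
From x(0) = -7: A + B = -7.
From x(1) = 0: 4A + 7B = 0.
Solving: A = - \frac{49}{3}, B = \frac{28}{3}.
So x(n) = - \frac{49 \cdot 4^{n}}{3} + \frac{28 \cdot 7^{n}}{3}.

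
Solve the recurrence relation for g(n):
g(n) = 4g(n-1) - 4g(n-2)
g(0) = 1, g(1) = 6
Characteristic equation: x² - 4x + 4 = 0, which is (x - (2))².
Repeated root r = 2.
General solution: g(n) = (A + Bn)·(2)^n.
From g(0) = 1: A = 1.
From g(1) = 6: (A + B)·(2) = 6 ⇒ B = 2.
So g(n) = \left(2 n + 1\right) \cdot (2)^n.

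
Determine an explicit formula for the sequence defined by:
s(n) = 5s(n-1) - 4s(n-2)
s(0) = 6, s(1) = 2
Characteristic equation: x² - 5x + 4 = 0, which factors as (x - (4))(x - (1)) = 0.
Roots r₁ = 4, r₂ = 1 (distinct).
General solution: s(n) = A·(4)^n + B·(1)^n.
From s(0) = 6: A + B = 6.
From s(1) = 2: 4A + B = 2.
Solving: A = - \frac{4}{3}, B = \frac{22}{3}.
So s(n) = \frac{22}{3} - \frac{4 \cdot 4^{n}}{3}.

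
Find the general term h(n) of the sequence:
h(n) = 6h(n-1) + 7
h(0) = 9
First-order linear non-homogeneous.
Homogeneous solution: h_h(n) = A·(6)^n.
Try constant particular solution h_p = K: K = 6K + 7 ⇒ K = - \frac{7}{5}.
General: h(n) = A·(6)^n - \frac{7}{5}.
Apply h(0) = 9: A - \frac{7}{5} = 9 ⇒ A = \frac{52}{5}.
So h(n) = \frac{52 \cdot 6^{n}}{5} - \frac{7}{5}.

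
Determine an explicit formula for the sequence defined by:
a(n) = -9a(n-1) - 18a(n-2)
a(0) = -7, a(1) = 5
Characteristic equation: x² + 9x + 18 = 0, which factors as (x - (-6))(x - (-3)) = 0.
Roots r₁ = -6, r₂ = -3 (distinct).
General solution: a(n) = A·(-6)^n + B·(-3)^n.
From a(0) = -7: A + B = -7.
From a(1) = 5: -6A - 3B = 5.
Solving: A = \frac{16}{3}, B = - \frac{37}{3}.
So a(n) = - \frac{37 \left(-3\right)^{n}}{3} + \frac{16 \left(-6\right)^{n}}{3}.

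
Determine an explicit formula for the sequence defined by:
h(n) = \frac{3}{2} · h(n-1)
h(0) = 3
Pure geometric recurrence with ratio \frac{3}{2}.
By induction h(n) = h(0) · (\frac{3}{2})^n = 3 \left(\frac{3}{2}\right)^{n}.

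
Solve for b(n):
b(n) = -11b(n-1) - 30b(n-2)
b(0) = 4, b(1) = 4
Characteristic equation: x² + 11x + 30 = 0, which factors as (x - (-6))(x - (-5)) = 0.
Roots r₁ = -6, r₂ = -5 (distinct).
General solution: b(n) = A·(-6)^n + B·(-5)^n.
From b(0) = 4: A + B = 4.
From b(1) = 4: -6A - 5B = 4.
Solving: A = -24, B = 28.
So b(n) = 28 \left(-5\right)^{n} - 24 \left(-6\right)^{n}.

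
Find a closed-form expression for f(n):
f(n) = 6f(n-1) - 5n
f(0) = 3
First-order linear with linear forcing.
Homogeneous solution: f_h(n) = A·(6)^n.
Try particular f_p(n) = pn + q. Substituting:
  pn + q = 6(p(n-1) + q) - 5n.
Matching the n-coefficient: p = 6p - 5 ⇒ p = 1.
Matching constants: q = -6p + 6q ⇒ q = \frac{6}{5}.
General: f(n) = A·(6)^n + n + \frac{6}{5}.
Apply f(0) = 3: A + \frac{6}{5} = 3 ⇒ A = \frac{9}{5}.
So f(n) = \frac{9 \cdot 6^{n}}{5} + n + \frac{6}{5}.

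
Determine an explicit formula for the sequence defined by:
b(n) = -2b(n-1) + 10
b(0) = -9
First-order linear non-homogeneous.
Homogeneous solution: b_h(n) = A·(-2)^n.
Try constant particular solution b_p = K: K = -2K + 10 ⇒ K = \frac{10}{3}.
General: b(n) = A·(-2)^n + \frac{10}{3}.
Apply b(0) = -9: A + \frac{10}{3} = -9 ⇒ A = - \frac{37}{3}.
So b(n) = \frac{10}{3} - \frac{37 \left(-2\right)^{n}}{3}.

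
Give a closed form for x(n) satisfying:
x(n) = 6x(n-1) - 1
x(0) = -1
First-order linear non-homogeneous.
Homogeneous solution: x_h(n) = A·(6)^n.
Try constant particular solution x_p = K: K = 6K - 1 ⇒ K = \frac{1}{5}.
General: x(n) = A·(6)^n + \frac{1}{5}.
Apply x(0) = -1: A + \frac{1}{5} = -1 ⇒ A = - \frac{6}{5}.
So x(n) = \frac{1}{5} - \frac{6 \cdot 6^{n}}{5}.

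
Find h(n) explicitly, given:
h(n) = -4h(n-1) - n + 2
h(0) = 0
First-order linear with linear forcing.
Homogeneous solution: h_h(n) = A·(-4)^n.
Try particular h_p(n) = pn + q. Substituting:
  pn + q = -4(p(n-1) + q) - n + 2.
Matching the n-coefficient: p = -4p - 1 ⇒ p = - \frac{1}{5}.
Matching constants: q = 4p - 4q + 2 ⇒ q = \frac{6}{25}.
General: h(n) = A·(-4)^n - \frac{n}{5} + \frac{6}{25}.
Apply h(0) = 0: A + \frac{6}{25} = 0 ⇒ A = - \frac{6}{25}.
So h(n) = - \frac{6 \left(-4\right)^{n}}{25} - \frac{n}{5} + \frac{6}{25}.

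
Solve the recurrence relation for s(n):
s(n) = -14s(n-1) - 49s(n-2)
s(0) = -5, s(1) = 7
Characteristic equation: x² + 14x + 49 = 0, which is (x - (-7))².
Repeated root r = -7.
General solution: s(n) = (A + Bn)·(-7)^n.
From s(0) = -5: A = -5.
From s(1) = 7: (A + B)·(-7) = 7 ⇒ B = 4.
So s(n) = \left(4 n - 5\right) \cdot (-7)^n.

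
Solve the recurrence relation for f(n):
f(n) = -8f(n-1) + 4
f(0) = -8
First-order linear non-homogeneous.
Homogeneous solution: f_h(n) = A·(-8)^n.
Try constant particular solution f_p = K: K = -8K + 4 ⇒ K = \frac{4}{9}.
General: f(n) = A·(-8)^n + \frac{4}{9}.
Apply f(0) = -8: A + \frac{4}{9} = -8 ⇒ A = - \frac{76}{9}.
So f(n) = \frac{4}{9} - \frac{76 \left(-8\right)^{n}}{9}.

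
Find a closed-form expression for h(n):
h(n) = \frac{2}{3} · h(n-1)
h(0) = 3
Pure geometric recurrence with ratio \frac{2}{3}.
By induction h(n) = h(0) · (\frac{2}{3})^n = 3 \left(\frac{2}{3}\right)^{n}.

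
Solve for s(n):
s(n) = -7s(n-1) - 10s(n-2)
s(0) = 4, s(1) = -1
Characteristic equation: x² + 7x + 10 = 0, which factors as (x - (-5))(x - (-2)) = 0.
Roots r₁ = -5, r₂ = -2 (distinct).
General solution: s(n) = A·(-5)^n + B·(-2)^n.
From s(0) = 4: A + B = 4.
From s(1) = -1: -5A - 2B = -1.
Solving: A = - \frac{7}{3}, B = \frac{19}{3}.
So s(n) = \frac{19 \left(-2\right)^{n}}{3} - \frac{7 \left(-5\right)^{n}}{3}.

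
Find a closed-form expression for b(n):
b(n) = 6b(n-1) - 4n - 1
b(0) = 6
First-order linear with linear forcing.
Homogeneous solution: b_h(n) = A·(6)^n.
Try particular b_p(n) = pn + q. Substituting:
  pn + q = 6(p(n-1) + q) - 4n - 1.
Matching the n-coefficient: p = 6p - 4 ⇒ p = \frac{4}{5}.
Matching constants: q = -6p + 6q - 1 ⇒ q = \frac{29}{25}.
General: b(n) = A·(6)^n + \frac{4 n}{5} + \frac{29}{25}.
Apply b(0) = 6: A + \frac{29}{25} = 6 ⇒ A = \frac{121}{25}.
So b(n) = \frac{121 \cdot 6^{n}}{25} + \frac{4 n}{5} + \frac{29}{25}.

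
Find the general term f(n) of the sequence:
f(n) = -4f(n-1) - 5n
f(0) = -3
First-order linear with linear forcing.
Homogeneous solution: f_h(n) = A·(-4)^n.
Try particular f_p(n) = pn + q. Substituting:
  pn + q = -4(p(n-1) + q) - 5n.
Matching the n-coefficient: p = -4p - 5 ⇒ p = -1.
Matching constants: q = 4p - 4q ⇒ q = - \frac{4}{5}.
General: f(n) = A·(-4)^n - n - \frac{4}{5}.
Apply f(0) = -3: A - \frac{4}{5} = -3 ⇒ A = - \frac{11}{5}.
So f(n) = - \frac{11 \left(-4\right)^{n}}{5} - n - \frac{4}{5}.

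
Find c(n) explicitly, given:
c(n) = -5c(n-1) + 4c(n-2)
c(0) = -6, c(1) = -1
Characteristic equation: x² + 5x - 4 = 0.
Discriminant Δ = (-5)² + 4·(4) = 41.
Roots r₁,₂ = (-5 ± √41)/2, so r₁ = - \frac{5}{2} + \frac{\sqrt{41}}{2}, r₂ = - \frac{\sqrt{41}}{2} - \frac{5}{2}.
General solution: c(n) = A·r₁^n + B·r₂^n.
From the initial conditions, A + B = -6 and r₁A + r₂B = -1.
Since r₁ - r₂ = √41: A = (-1 - (-6)r₂)/√41 = -3 - \frac{16 \sqrt{41}}{41}, and B = -6 - A = -3 + \frac{16 \sqrt{41}}{41}.
So c(n) = \left(-3 - \frac{16 \sqrt{41}}{41}\right)\left(- \frac{5}{2} + \frac{\sqrt{41}}{2}\right)^n + \left(-3 + \frac{16 \sqrt{41}}{41}\right)\left(- \frac{\sqrt{41}}{2} - \frac{5}{2}\right)^n.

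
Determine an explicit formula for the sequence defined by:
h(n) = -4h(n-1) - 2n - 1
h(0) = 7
First-order linear with linear forcing.
Homogeneous solution: h_h(n) = A·(-4)^n.
Try particular h_p(n) = pn + q. Substituting:
  pn + q = -4(p(n-1) + q) - 2n - 1.
Matching the n-coefficient: p = -4p - 2 ⇒ p = - \frac{2}{5}.
Matching constants: q = 4p - 4q - 1 ⇒ q = - \frac{13}{25}.
General: h(n) = A·(-4)^n - \frac{2 n}{5} - \frac{13}{25}.
Apply h(0) = 7: A - \frac{13}{25} = 7 ⇒ A = \frac{188}{25}.
So h(n) = \frac{188 \left(-4\right)^{n}}{25} - \frac{2 n}{5} - \frac{13}{25}.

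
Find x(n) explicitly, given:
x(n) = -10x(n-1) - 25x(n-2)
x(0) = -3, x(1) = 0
Characteristic equation: x² + 10x + 25 = 0, which is (x - (-5))².
Repeated root r = -5.
General solution: x(n) = (A + Bn)·(-5)^n.
From x(0) = -3: A = -3.
From x(1) = 0: (A + B)·(-5) = 0 ⇒ B = 3.
So x(n) = \left(3 n - 3\right) \cdot (-5)^n.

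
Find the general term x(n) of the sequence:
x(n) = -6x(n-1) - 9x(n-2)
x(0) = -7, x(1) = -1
Characteristic equation: x² + 6x + 9 = 0, which is (x - (-3))².
Repeated root r = -3.
General solution: x(n) = (A + Bn)·(-3)^n.
From x(0) = -7: A = -7.
From x(1) = -1: (A + B)·(-3) = -1 ⇒ B = \frac{22}{3}.
So x(n) = \left(\frac{22 n}{3} - 7\right) \cdot (-3)^n.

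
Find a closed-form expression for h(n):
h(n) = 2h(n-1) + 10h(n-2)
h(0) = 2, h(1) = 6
Characteristic equation: x² - 2x - 10 = 0.
Discriminant Δ = (2)² + 4·(10) = 44.
Roots r₁,₂ = (2 ± √44)/2, so r₁ = 1 + \sqrt{11}, r₂ = 1 - \sqrt{11}.
General solution: h(n) = A·r₁^n + B·r₂^n.
From the initial conditions, A + B = 2 and r₁A + r₂B = 6.
Since r₁ - r₂ = √44: A = (6 - (2)r₂)/√44 = \frac{2 \sqrt{11}}{11} + 1, and B = 2 - A = 1 - \frac{2 \sqrt{11}}{11}.
So h(n) = \left(\frac{2 \sqrt{11}}{11} + 1\right)\left(1 + \sqrt{11}\right)^n + \left(1 - \frac{2 \sqrt{11}}{11}\right)\left(1 - \sqrt{11}\right)^n.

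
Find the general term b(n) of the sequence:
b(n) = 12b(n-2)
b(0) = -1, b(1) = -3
Characteristic equation: x² - 12 = 0.
Discriminant Δ = (0)² + 4·(12) = 48.
Roots r₁,₂ = (0 ± √48)/2, so r₁ = 2 \sqrt{3}, r₂ = - 2 \sqrt{3}.
General solution: b(n) = A·r₁^n + B·r₂^n.
From the initial conditions, A + B = -1 and r₁A + r₂B = -3.
Since r₁ - r₂ = √48: A = (-3 - (-1)r₂)/√48 = - \frac{1}{2} - \frac{\sqrt{3}}{4}, and B = -1 - A = - \frac{1}{2} + \frac{\sqrt{3}}{4}.
So b(n) = \left(- \frac{1}{2} - \frac{\sqrt{3}}{4}\right)\left(2 \sqrt{3}\right)^n + \left(- \frac{1}{2} + \frac{\sqrt{3}}{4}\right)\left(- 2 \sqrt{3}\right)^n.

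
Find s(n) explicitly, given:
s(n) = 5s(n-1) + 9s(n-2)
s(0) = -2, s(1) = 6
Characteristic equation: x² - 5x - 9 = 0.
Discriminant Δ = (5)² + 4·(9) = 61.
Roots r₁,₂ = (5 ± √61)/2, so r₁ = \frac{5}{2} + \frac{\sqrt{61}}{2}, r₂ = \frac{5}{2} - \frac{\sqrt{61}}{2}.
General solution: s(n) = A·r₁^n + B·r₂^n.
From the initial conditions, A + B = -2 and r₁A + r₂B = 6.
Since r₁ - r₂ = √61: A = (6 - (-2)r₂)/√61 = -1 + \frac{11 \sqrt{61}}{61}, and B = -2 - A = - \frac{11 \sqrt{61}}{61} - 1.
So s(n) = \left(-1 + \frac{11 \sqrt{61}}{61}\right)\left(\frac{5}{2} + \frac{\sqrt{61}}{2}\right)^n + \left(- \frac{11 \sqrt{61}}{61} - 1\right)\left(\frac{5}{2} - \frac{\sqrt{61}}{2}\right)^n.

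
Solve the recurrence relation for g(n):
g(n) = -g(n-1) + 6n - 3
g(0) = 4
First-order linear with linear forcing.
Homogeneous solution: g_h(n) = A·(-1)^n.
Try particular g_p(n) = pn + q. Substituting:
  pn + q = -(p(n-1) + q) + 6n - 3.
Matching the n-coefficient: p = -p + 6 ⇒ p = 3.
Matching constants: q = p - q - 3 ⇒ q = 0.
General: g(n) = A·(-1)^n + 3 n + 0.
Apply g(0) = 4: A + 0 = 4 ⇒ A = 4.
So g(n) = 4 \left(-1\right)^{n} + 3 n.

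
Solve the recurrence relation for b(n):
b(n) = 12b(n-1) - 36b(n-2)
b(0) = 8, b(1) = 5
Characteristic equation: x² - 12x + 36 = 0, which is (x - (6))².
Repeated root r = 6.
General solution: b(n) = (A + Bn)·(6)^n.
From b(0) = 8: A = 8.
From b(1) = 5: (A + B)·(6) = 5 ⇒ B = - \frac{43}{6}.
So b(n) = \left(8 - \frac{43 n}{6}\right) \cdot (6)^n.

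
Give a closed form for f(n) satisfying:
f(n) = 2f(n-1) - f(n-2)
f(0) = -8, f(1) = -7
Characteristic equation: x² - 2x + 1 = 0, which is (x - (1))².
Repeated root r = 1.
General solution: f(n) = (A + Bn)·(1)^n.
From f(0) = -8: A = -8.
From f(1) = -7: (A + B)·(1) = -7 ⇒ B = 1.
So f(n) = \left(n - 8\right) \cdot (1)^n.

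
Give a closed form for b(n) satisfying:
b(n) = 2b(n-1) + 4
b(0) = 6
First-order linear non-homogeneous.
Homogeneous solution: b_h(n) = A·(2)^n.
Try constant particular solution b_p = K: K = 2K + 4 ⇒ K = -4.
General: b(n) = A·(2)^n - 4.
Apply b(0) = 6: A - 4 = 6 ⇒ A = 10.
So b(n) = 10 \cdot 2^{n} - 4.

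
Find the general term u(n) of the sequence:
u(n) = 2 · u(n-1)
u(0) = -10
Pure geometric recurrence with ratio 2.
By induction u(n) = u(0) · (2)^n = - 10 \cdot 2^{n}.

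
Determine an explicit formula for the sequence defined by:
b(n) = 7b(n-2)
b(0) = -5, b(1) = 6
Characteristic equation: x² - 7 = 0.
Discriminant Δ = (0)² + 4·(7) = 28.
Roots r₁,₂ = (0 ± √28)/2, so r₁ = \sqrt{7}, r₂ = - \sqrt{7}.
General solution: b(n) = A·r₁^n + B·r₂^n.
From the initial conditions, A + B = -5 and r₁A + r₂B = 6.
Since r₁ - r₂ = √28: A = (6 - (-5)r₂)/√28 = - \frac{5}{2} + \frac{3 \sqrt{7}}{7}, and B = -5 - A = - \frac{5}{2} - \frac{3 \sqrt{7}}{7}.
So b(n) = \left(- \frac{5}{2} + \frac{3 \sqrt{7}}{7}\right)\left(\sqrt{7}\right)^n + \left(- \frac{5}{2} - \frac{3 \sqrt{7}}{7}\right)\left(- \sqrt{7}\right)^n.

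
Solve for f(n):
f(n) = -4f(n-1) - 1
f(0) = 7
First-order linear non-homogeneous.
Homogeneous solution: f_h(n) = A·(-4)^n.
Try constant particular solution f_p = K: K = -4K - 1 ⇒ K = - \frac{1}{5}.
General: f(n) = A·(-4)^n - \frac{1}{5}.
Apply f(0) = 7: A - \frac{1}{5} = 7 ⇒ A = \frac{36}{5}.
So f(n) = \frac{36 \left(-4\right)^{n}}{5} - \frac{1}{5}.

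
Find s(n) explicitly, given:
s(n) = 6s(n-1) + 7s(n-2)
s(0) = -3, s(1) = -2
Characteristic equation: x² - 6x - 7 = 0, which factors as (x - (7))(x - (-1)) = 0.
Roots r₁ = 7, r₂ = -1 (distinct).
General solution: s(n) = A·(7)^n + B·(-1)^n.
From s(0) = -3: A + B = -3.
From s(1) = -2: 7A - B = -2.
Solving: A = - \frac{5}{8}, B = - \frac{19}{8}.
So s(n) = - \frac{19 \left(-1\right)^{n}}{8} - \frac{5 \cdot 7^{n}}{8}.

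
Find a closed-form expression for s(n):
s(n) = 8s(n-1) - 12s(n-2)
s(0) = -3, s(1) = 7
Characteristic equation: x² - 8x + 12 = 0, which factors as (x - (2))(x - (6)) = 0.
Roots r₁ = 2, r₂ = 6 (distinct).
General solution: s(n) = A·(2)^n + B·(6)^n.
From s(0) = -3: A + B = -3.
From s(1) = 7: 2A + 6B = 7.
Solving: A = - \frac{25}{4}, B = \frac{13}{4}.
So s(n) = - \frac{25 \cdot 2^{n}}{4} + \frac{13 \cdot 6^{n}}{4}.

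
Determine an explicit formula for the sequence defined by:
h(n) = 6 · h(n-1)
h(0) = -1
Pure geometric recurrence with ratio 6.
By induction h(n) = h(0) · (6)^n = - 6^{n}.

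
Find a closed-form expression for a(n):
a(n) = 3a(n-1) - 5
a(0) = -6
First-order linear non-homogeneous.
Homogeneous solution: a_h(n) = A·(3)^n.
Try constant particular solution a_p = K: K = 3K - 5 ⇒ K = \frac{5}{2}.
General: a(n) = A·(3)^n + \frac{5}{2}.
Apply a(0) = -6: A + \frac{5}{2} = -6 ⇒ A = - \frac{17}{2}.
So a(n) = \frac{5}{2} - \frac{17 \cdot 3^{n}}{2}.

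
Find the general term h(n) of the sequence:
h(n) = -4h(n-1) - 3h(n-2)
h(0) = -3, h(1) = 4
Characteristic equation: x² + 4x + 3 = 0, which factors as (x - (-3))(x - (-1)) = 0.
Roots r₁ = -3, r₂ = -1 (distinct).
General solution: h(n) = A·(-3)^n + B·(-1)^n.
From h(0) = -3: A + B = -3.
From h(1) = 4: -3A - B = 4.
Solving: A = - \frac{1}{2}, B = - \frac{5}{2}.
So h(n) = - \frac{5 \left(-1\right)^{n}}{2} - \frac{\left(-3\right)^{n}}{2}.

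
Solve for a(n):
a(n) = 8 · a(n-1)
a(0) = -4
Pure geometric recurrence with ratio 8.
By induction a(n) = a(0) · (8)^n = - 4 \cdot 8^{n}.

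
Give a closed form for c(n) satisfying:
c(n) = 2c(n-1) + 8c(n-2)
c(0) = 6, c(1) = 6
Characteristic equation: x² - 2x - 8 = 0, which factors as (x - (-2))(x - (4)) = 0.
Roots r₁ = -2, r₂ = 4 (distinct).
General solution: c(n) = A·(-2)^n + B·(4)^n.
From c(0) = 6: A + B = 6.
From c(1) = 6: -2A + 4B = 6.
Solving: A = 3, B = 3.
So c(n) = 3 \left(-2\right)^{n} + 3 \cdot 4^{n}.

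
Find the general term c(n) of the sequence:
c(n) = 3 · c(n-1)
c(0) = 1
Pure geometric recurrence with ratio 3.
By induction c(n) = c(0) · (3)^n = 3^{n}.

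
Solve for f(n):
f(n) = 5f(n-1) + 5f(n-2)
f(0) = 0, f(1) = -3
Characteristic equation: x² - 5x - 5 = 0.
Discriminant Δ = (5)² + 4·(5) = 45.
Roots r₁,₂ = (5 ± √45)/2, so r₁ = \frac{5}{2} + \frac{3 \sqrt{5}}{2}, r₂ = \frac{5}{2} - \frac{3 \sqrt{5}}{2}.
General solution: f(n) = A·r₁^n + B·r₂^n.
From the initial conditions, A + B = 0 and r₁A + r₂B = -3.
Since r₁ - r₂ = √45: A = (-3 - (0)r₂)/√45 = - \frac{\sqrt{5}}{5}, and B = 0 - A = \frac{\sqrt{5}}{5}.
So f(n) = \left(- \frac{\sqrt{5}}{5}\right)\left(\frac{5}{2} + \frac{3 \sqrt{5}}{2}\right)^n + \left(\frac{\sqrt{5}}{5}\right)\left(\frac{5}{2} - \frac{3 \sqrt{5}}{2}\right)^n.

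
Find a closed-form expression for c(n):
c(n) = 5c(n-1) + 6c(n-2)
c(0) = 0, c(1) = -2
Characteristic equation: x² - 5x - 6 = 0, which factors as (x - (-1))(x - (6)) = 0.
Roots r₁ = -1, r₂ = 6 (distinct).
General solution: c(n) = A·(-1)^n + B·(6)^n.
From c(0) = 0: A + B = 0.
From c(1) = -2: -A + 6B = -2.
Solving: A = \frac{2}{7}, B = - \frac{2}{7}.
So c(n) = \frac{2 \left(-1\right)^{n}}{7} - \frac{2 \cdot 6^{n}}{7}.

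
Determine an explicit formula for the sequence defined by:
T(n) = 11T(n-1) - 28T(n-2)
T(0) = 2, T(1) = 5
Characteristic equation: x² - 11x + 28 = 0, which factors as (x - (7))(x - (4)) = 0.
Roots r₁ = 7, r₂ = 4 (distinct).
General solution: T(n) = A·(7)^n + B·(4)^n.
From T(0) = 2: A + B = 2.
From T(1) = 5: 7A + 4B = 5.
Solving: A = -1, B = 3.
So T(n) = 3 \cdot 4^{n} - 7^{n}.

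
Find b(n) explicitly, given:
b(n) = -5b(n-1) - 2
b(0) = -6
First-order linear non-homogeneous.
Homogeneous solution: b_h(n) = A·(-5)^n.
Try constant particular solution b_p = K: K = -5K - 2 ⇒ K = - \frac{1}{3}.
General: b(n) = A·(-5)^n - \frac{1}{3}.
Apply b(0) = -6: A - \frac{1}{3} = -6 ⇒ A = - \frac{17}{3}.
So b(n) = - \frac{17 \left(-5\right)^{n}}{3} - \frac{1}{3}.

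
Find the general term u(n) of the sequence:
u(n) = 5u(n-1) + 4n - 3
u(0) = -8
First-order linear with linear forcing.
Homogeneous solution: u_h(n) = A·(5)^n.
Try particular u_p(n) = pn + q. Substituting:
  pn + q = 5(p(n-1) + q) + 4n - 3.
Matching the n-coefficient: p = 5p + 4 ⇒ p = -1.
Matching constants: q = -5p + 5q - 3 ⇒ q = - \frac{1}{2}.
General: u(n) = A·(5)^n - n - \frac{1}{2}.
Apply u(0) = -8: A - \frac{1}{2} = -8 ⇒ A = - \frac{15}{2}.
So u(n) = - \frac{15 \cdot 5^{n}}{2} - n - \frac{1}{2}.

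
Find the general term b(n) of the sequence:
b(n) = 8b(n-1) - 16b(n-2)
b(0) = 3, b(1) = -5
Characteristic equation: x² - 8x + 16 = 0, which is (x - (4))².
Repeated root r = 4.
General solution: b(n) = (A + Bn)·(4)^n.
From b(0) = 3: A = 3.
From b(1) = -5: (A + B)·(4) = -5 ⇒ B = - \frac{17}{4}.
So b(n) = \left(3 - \frac{17 n}{4}\right) \cdot (4)^n.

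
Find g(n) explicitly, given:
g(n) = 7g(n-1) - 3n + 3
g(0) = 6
First-order linear with linear forcing.
Homogeneous solution: g_h(n) = A·(7)^n.
Try particular g_p(n) = pn + q. Substituting:
  pn + q = 7(p(n-1) + q) - 3n + 3.
Matching the n-coefficient: p = 7p - 3 ⇒ p = \frac{1}{2}.
Matching constants: q = -7p + 7q + 3 ⇒ q = \frac{1}{12}.
General: g(n) = A·(7)^n + \frac{n}{2} + \frac{1}{12}.
Apply g(0) = 6: A + \frac{1}{12} = 6 ⇒ A = \frac{71}{12}.
So g(n) = \frac{71 \cdot 7^{n}}{12} + \frac{n}{2} + \frac{1}{12}.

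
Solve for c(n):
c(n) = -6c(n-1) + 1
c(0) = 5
First-order linear non-homogeneous.
Homogeneous solution: c_h(n) = A·(-6)^n.
Try constant particular solution c_p = K: K = -6K + 1 ⇒ K = \frac{1}{7}.
General: c(n) = A·(-6)^n + \frac{1}{7}.
Apply c(0) = 5: A + \frac{1}{7} = 5 ⇒ A = \frac{34}{7}.
So c(n) = \frac{34 \left(-6\right)^{n}}{7} + \frac{1}{7}.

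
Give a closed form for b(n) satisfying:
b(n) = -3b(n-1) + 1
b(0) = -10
First-order linear non-homogeneous.
Homogeneous solution: b_h(n) = A·(-3)^n.
Try constant particular solution b_p = K: K = -3K + 1 ⇒ K = \frac{1}{4}.
General: b(n) = A·(-3)^n + \frac{1}{4}.
Apply b(0) = -10: A + \frac{1}{4} = -10 ⇒ A = - \frac{41}{4}.
So b(n) = \frac{1}{4} - \frac{41 \left(-3\right)^{n}}{4}.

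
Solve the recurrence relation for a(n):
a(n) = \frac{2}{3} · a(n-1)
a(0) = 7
Pure geometric recurrence with ratio \frac{2}{3}.
By induction a(n) = a(0) · (\frac{2}{3})^n = 7 \left(\frac{2}{3}\right)^{n}.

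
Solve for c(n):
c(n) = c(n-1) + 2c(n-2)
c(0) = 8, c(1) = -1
Characteristic equation: x² - x - 2 = 0, which factors as (x - (2))(x - (-1)) = 0.
Roots r₁ = 2, r₂ = -1 (distinct).
General solution: c(n) = A·(2)^n + B·(-1)^n.
From c(0) = 8: A + B = 8.
From c(1) = -1: 2A - B = -1.
Solving: A = \frac{7}{3}, B = \frac{17}{3}.
So c(n) = \frac{17 \left(-1\right)^{n}}{3} + \frac{7 \cdot 2^{n}}{3}.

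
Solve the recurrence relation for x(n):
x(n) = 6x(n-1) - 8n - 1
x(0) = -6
First-order linear with linear forcing.
Homogeneous solution: x_h(n) = A·(6)^n.
Try particular x_p(n) = pn + q. Substituting:
  pn + q = 6(p(n-1) + q) - 8n - 1.
Matching the n-coefficient: p = 6p - 8 ⇒ p = \frac{8}{5}.
Matching constants: q = -6p + 6q - 1 ⇒ q = \frac{53}{25}.
General: x(n) = A·(6)^n + \frac{8 n}{5} + \frac{53}{25}.
Apply x(0) = -6: A + \frac{53}{25} = -6 ⇒ A = - \frac{203}{25}.
So x(n) = - \frac{203 \cdot 6^{n}}{25} + \frac{8 n}{5} + \frac{53}{25}.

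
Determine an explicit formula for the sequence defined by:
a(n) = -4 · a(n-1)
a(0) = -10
Pure geometric recurrence with ratio -4.
By induction a(n) = a(0) · (-4)^n = - 10 \left(-4\right)^{n}.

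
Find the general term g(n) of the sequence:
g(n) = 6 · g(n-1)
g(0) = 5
Pure geometric recurrence with ratio 6.
By induction g(n) = g(0) · (6)^n = 5 \cdot 6^{n}.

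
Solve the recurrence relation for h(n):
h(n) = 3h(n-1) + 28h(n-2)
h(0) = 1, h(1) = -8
Characteristic equation: x² - 3x - 28 = 0, which factors as (x - (7))(x - (-4)) = 0.
Roots r₁ = 7, r₂ = -4 (distinct).
General solution: h(n) = A·(7)^n + B·(-4)^n.
From h(0) = 1: A + B = 1.
From h(1) = -8: 7A - 4B = -8.
Solving: A = - \frac{4}{11}, B = \frac{15}{11}.
So h(n) = \frac{15 \left(-4\right)^{n}}{11} - \frac{4 \cdot 7^{n}}{11}.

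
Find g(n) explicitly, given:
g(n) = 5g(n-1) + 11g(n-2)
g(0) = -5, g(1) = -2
Characteristic equation: x² - 5x - 11 = 0.
Discriminant Δ = (5)² + 4·(11) = 69.
Roots r₁,₂ = (5 ± √69)/2, so r₁ = \frac{5}{2} + \frac{\sqrt{69}}{2}, r₂ = \frac{5}{2} - \frac{\sqrt{69}}{2}.
General solution: g(n) = A·r₁^n + B·r₂^n.
From the initial conditions, A + B = -5 and r₁A + r₂B = -2.
Since r₁ - r₂ = √69: A = (-2 - (-5)r₂)/√69 = - \frac{5}{2} + \frac{7 \sqrt{69}}{46}, and B = -5 - A = - \frac{5}{2} - \frac{7 \sqrt{69}}{46}.
So g(n) = \left(- \frac{5}{2} + \frac{7 \sqrt{69}}{46}\right)\left(\frac{5}{2} + \frac{\sqrt{69}}{2}\right)^n + \left(- \frac{5}{2} - \frac{7 \sqrt{69}}{46}\right)\left(\frac{5}{2} - \frac{\sqrt{69}}{2}\right)^n.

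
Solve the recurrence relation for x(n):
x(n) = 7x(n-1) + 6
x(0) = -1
First-order linear non-homogeneous.
Homogeneous solution: x_h(n) = A·(7)^n.
Try constant particular solution x_p = K: K = 7K + 6 ⇒ K = -1.
General: x(n) = A·(7)^n - 1.
Apply x(0) = -1: A - 1 = -1 ⇒ A = 0.
So x(n) = -1.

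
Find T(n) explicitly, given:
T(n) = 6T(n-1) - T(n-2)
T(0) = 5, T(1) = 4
Characteristic equation: x² - 6x + 1 = 0.
Discriminant Δ = (6)² + 4·(-1) = 32.
Roots r₁,₂ = (6 ± √32)/2, so r₁ = 2 \sqrt{2} + 3, r₂ = 3 - 2 \sqrt{2}.
General solution: T(n) = A·r₁^n + B·r₂^n.
From the initial conditions, A + B = 5 and r₁A + r₂B = 4.
Since r₁ - r₂ = √32: A = (4 - (5)r₂)/√32 = \frac{5}{2} - \frac{11 \sqrt{2}}{8}, and B = 5 - A = \frac{11 \sqrt{2}}{8} + \frac{5}{2}.
So T(n) = \left(\frac{5}{2} - \frac{11 \sqrt{2}}{8}\right)\left(2 \sqrt{2} + 3\right)^n + \left(\frac{11 \sqrt{2}}{8} + \frac{5}{2}\right)\left(3 - 2 \sqrt{2}\right)^n.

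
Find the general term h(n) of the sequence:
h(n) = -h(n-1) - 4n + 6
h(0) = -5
First-order linear with linear forcing.
Homogeneous solution: h_h(n) = A·(-1)^n.
Try particular h_p(n) = pn + q. Substituting:
  pn + q = -(p(n-1) + q) - 4n + 6.
Matching the n-coefficient: p = -p - 4 ⇒ p = -2.
Matching constants: q = p - q + 6 ⇒ q = 2.
General: h(n) = A·(-1)^n - 2 n + 2.
Apply h(0) = -5: A + 2 = -5 ⇒ A = -7.
So h(n) = - 7 \left(-1\right)^{n} - 2 n + 2.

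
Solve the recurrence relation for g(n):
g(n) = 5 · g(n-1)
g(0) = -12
Pure geometric recurrence with ratio 5.
By induction g(n) = g(0) · (5)^n = - 12 \cdot 5^{n}.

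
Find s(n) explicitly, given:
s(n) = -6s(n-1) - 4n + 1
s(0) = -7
First-order linear with linear forcing.
Homogeneous solution: s_h(n) = A·(-6)^n.
Try particular s_p(n) = pn + q. Substituting:
  pn + q = -6(p(n-1) + q) - 4n + 1.
Matching the n-coefficient: p = -6p - 4 ⇒ p = - \frac{4}{7}.
Matching constants: q = 6p - 6q + 1 ⇒ q = - \frac{17}{49}.
General: s(n) = A·(-6)^n - \frac{4 n}{7} - \frac{17}{49}.
Apply s(0) = -7: A - \frac{17}{49} = -7 ⇒ A = - \frac{326}{49}.
So s(n) = - \frac{326 \left(-6\right)^{n}}{49} - \frac{4 n}{7} - \frac{17}{49}.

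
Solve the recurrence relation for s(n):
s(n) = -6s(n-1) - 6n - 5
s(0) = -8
First-order linear with linear forcing.
Homogeneous solution: s_h(n) = A·(-6)^n.
Try particular s_p(n) = pn + q. Substituting:
  pn + q = -6(p(n-1) + q) - 6n - 5.
Matching the n-coefficient: p = -6p - 6 ⇒ p = - \frac{6}{7}.
Matching constants: q = 6p - 6q - 5 ⇒ q = - \frac{71}{49}.
General: s(n) = A·(-6)^n - \frac{6 n}{7} - \frac{71}{49}.
Apply s(0) = -8: A - \frac{71}{49} = -8 ⇒ A = - \frac{321}{49}.
So s(n) = - \frac{321 \left(-6\right)^{n}}{49} - \frac{6 n}{7} - \frac{71}{49}.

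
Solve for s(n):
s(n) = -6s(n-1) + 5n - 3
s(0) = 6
First-order linear with linear forcing.
Homogeneous solution: s_h(n) = A·(-6)^n.
Try particular s_p(n) = pn + q. Substituting:
  pn + q = -6(p(n-1) + q) + 5n - 3.
Matching the n-coefficient: p = -6p + 5 ⇒ p = \frac{5}{7}.
Matching constants: q = 6p - 6q - 3 ⇒ q = \frac{9}{49}.
General: s(n) = A·(-6)^n + \frac{5 n}{7} + \frac{9}{49}.
Apply s(0) = 6: A + \frac{9}{49} = 6 ⇒ A = \frac{285}{49}.
So s(n) = \frac{285 \left(-6\right)^{n}}{49} + \frac{5 n}{7} + \frac{9}{49}.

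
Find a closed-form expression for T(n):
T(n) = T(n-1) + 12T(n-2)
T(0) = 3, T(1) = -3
Characteristic equation: x² - x - 12 = 0, which factors as (x - (-3))(x - (4)) = 0.
Roots r₁ = -3, r₂ = 4 (distinct).
General solution: T(n) = A·(-3)^n + B·(4)^n.
From T(0) = 3: A + B = 3.
From T(1) = -3: -3A + 4B = -3.
Solving: A = \frac{15}{7}, B = \frac{6}{7}.
So T(n) = \frac{15 \left(-3\right)^{n}}{7} + \frac{6 \cdot 4^{n}}{7}.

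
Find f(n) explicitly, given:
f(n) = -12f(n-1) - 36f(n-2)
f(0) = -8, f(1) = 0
Characteristic equation: x² + 12x + 36 = 0, which is (x - (-6))².
Repeated root r = -6.
General solution: f(n) = (A + Bn)·(-6)^n.
From f(0) = -8: A = -8.
From f(1) = 0: (A + B)·(-6) = 0 ⇒ B = 8.
So f(n) = \left(8 n - 8\right) \cdot (-6)^n.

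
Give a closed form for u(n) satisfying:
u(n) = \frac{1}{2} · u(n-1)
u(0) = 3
Pure geometric recurrence with ratio \frac{1}{2}.
By induction u(n) = u(0) · (\frac{1}{2})^n = 3 \cdot 2^{- n}.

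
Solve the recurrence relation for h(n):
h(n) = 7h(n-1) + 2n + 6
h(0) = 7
First-order linear with linear forcing.
Homogeneous solution: h_h(n) = A·(7)^n.
Try particular h_p(n) = pn + q. Substituting:
  pn + q = 7(p(n-1) + q) + 2n + 6.
Matching the n-coefficient: p = 7p + 2 ⇒ p = - \frac{1}{3}.
Matching constants: q = -7p + 7q + 6 ⇒ q = - \frac{25}{18}.
General: h(n) = A·(7)^n - \frac{n}{3} - \frac{25}{18}.
Apply h(0) = 7: A - \frac{25}{18} = 7 ⇒ A = \frac{151}{18}.
So h(n) = \frac{151 \cdot 7^{n}}{18} - \frac{n}{3} - \frac{25}{18}.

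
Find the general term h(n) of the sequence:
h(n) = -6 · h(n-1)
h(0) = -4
Pure geometric recurrence with ratio -6.
By induction h(n) = h(0) · (-6)^n = - 4 \left(-6\right)^{n}.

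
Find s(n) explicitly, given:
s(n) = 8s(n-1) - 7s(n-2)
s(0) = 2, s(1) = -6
Characteristic equation: x² - 8x + 7 = 0, which factors as (x - (1))(x - (7)) = 0.
Roots r₁ = 1, r₂ = 7 (distinct).
General solution: s(n) = A·(1)^n + B·(7)^n.
From s(0) = 2: A + B = 2.
From s(1) = -6: A + 7B = -6.
Solving: A = \frac{10}{3}, B = - \frac{4}{3}.
So s(n) = \frac{10}{3} - \frac{4 \cdot 7^{n}}{3}.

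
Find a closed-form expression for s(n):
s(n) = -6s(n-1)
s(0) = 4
This is a homogeneous first-order recurrence with ratio -6.
By induction s(n) = s(0) · (-6)^n = 4 \left(-6\right)^{n}.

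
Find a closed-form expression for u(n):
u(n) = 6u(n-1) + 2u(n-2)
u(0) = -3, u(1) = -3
Characteristic equation: x² - 6x - 2 = 0.
Discriminant Δ = (6)² + 4·(2) = 44.
Roots r₁,₂ = (6 ± √44)/2, so r₁ = 3 + \sqrt{11}, r₂ = 3 - \sqrt{11}.
General solution: u(n) = A·r₁^n + B·r₂^n.
From the initial conditions, A + B = -3 and r₁A + r₂B = -3.
Since r₁ - r₂ = √44: A = (-3 - (-3)r₂)/√44 = - \frac{3}{2} + \frac{3 \sqrt{11}}{11}, and B = -3 - A = - \frac{3}{2} - \frac{3 \sqrt{11}}{11}.
So u(n) = \left(- \frac{3}{2} + \frac{3 \sqrt{11}}{11}\right)\left(3 + \sqrt{11}\right)^n + \left(- \frac{3}{2} - \frac{3 \sqrt{11}}{11}\right)\left(3 - \sqrt{11}\right)^n.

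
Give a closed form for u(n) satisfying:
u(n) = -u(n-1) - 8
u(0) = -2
First-order linear non-homogeneous.
Homogeneous solution: u_h(n) = A·(-1)^n.
Try constant particular solution u_p = K: K = -K - 8 ⇒ K = -4.
General: u(n) = A·(-1)^n - 4.
Apply u(0) = -2: A - 4 = -2 ⇒ A = 2.
So u(n) = 2 \left(-1\right)^{n} - 4.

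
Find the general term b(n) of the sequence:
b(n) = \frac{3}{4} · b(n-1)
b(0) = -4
Pure geometric recurrence with ratio \frac{3}{4}.
By induction b(n) = b(0) · (\frac{3}{4})^n = - 4 \left(\frac{3}{4}\right)^{n}.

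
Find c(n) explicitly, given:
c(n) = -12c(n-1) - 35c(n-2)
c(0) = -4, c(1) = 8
Characteristic equation: x² + 12x + 35 = 0, which factors as (x - (-5))(x - (-7)) = 0.
Roots r₁ = -5, r₂ = -7 (distinct).
General solution: c(n) = A·(-5)^n + B·(-7)^n.
From c(0) = -4: A + B = -4.
From c(1) = 8: -5A - 7B = 8.
Solving: A = -10, B = 6.
So c(n) = - 10 \left(-5\right)^{n} + 6 \left(-7\right)^{n}.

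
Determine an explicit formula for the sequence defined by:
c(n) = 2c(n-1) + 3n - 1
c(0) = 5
First-order linear with linear forcing.
Homogeneous solution: c_h(n) = A·(2)^n.
Try particular c_p(n) = pn + q. Substituting:
  pn + q = 2(p(n-1) + q) + 3n - 1.
Matching the n-coefficient: p = 2p + 3 ⇒ p = -3.
Matching constants: q = -2p + 2q - 1 ⇒ q = -5.
General: c(n) = A·(2)^n - 3 n - 5.
Apply c(0) = 5: A - 5 = 5 ⇒ A = 10.
So c(n) = 10 \cdot 2^{n} - 3 n - 5.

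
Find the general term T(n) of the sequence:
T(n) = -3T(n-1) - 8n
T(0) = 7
First-order linear with linear forcing.
Homogeneous solution: T_h(n) = A·(-3)^n.
Try particular T_p(n) = pn + q. Substituting:
  pn + q = -3(p(n-1) + q) - 8n.
Matching the n-coefficient: p = -3p - 8 ⇒ p = -2.
Matching constants: q = 3p - 3q ⇒ q = - \frac{3}{2}.
General: T(n) = A·(-3)^n - 2 n - \frac{3}{2}.
Apply T(0) = 7: A - \frac{3}{2} = 7 ⇒ A = \frac{17}{2}.
So T(n) = \frac{17 \left(-3\right)^{n}}{2} - 2 n - \frac{3}{2}.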